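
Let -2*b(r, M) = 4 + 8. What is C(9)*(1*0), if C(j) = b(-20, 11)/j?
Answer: 0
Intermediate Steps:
b(r, M) = -6 (b(r, M) = -(4 + 8)/2 = -½*12 = -6)
C(j) = -6/j
C(9)*(1*0) = (-6/9)*(1*0) = -6*⅑*0 = -⅔*0 = 0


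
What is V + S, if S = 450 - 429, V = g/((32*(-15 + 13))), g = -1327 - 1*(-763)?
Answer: 477/16 ≈ 29.813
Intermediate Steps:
g = -564 (g = -1327 + 763 = -564)
V = 141/16 (V = -564*1/(32*(-15 + 13)) = -564/(32*(-2)) = -564/(-64) = -564*(-1/64) = 141/16 ≈ 8.8125)
S = 21
V + S = 141/16 + 21 = 477/16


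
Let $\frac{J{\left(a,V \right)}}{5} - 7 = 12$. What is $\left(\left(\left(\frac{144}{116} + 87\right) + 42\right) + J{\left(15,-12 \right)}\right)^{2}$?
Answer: $\frac{42667024}{841} \approx 50734.0$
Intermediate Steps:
$J{\left(a,V \right)} = 95$ ($J{\left(a,V \right)} = 35 + 5 \cdot 12 = 35 + 60 = 95$)
$\left(\left(\left(\frac{144}{116} + 87\right) + 42\right) + J{\left(15,-12 \right)}\right)^{2} = \left(\left(\left(\frac{144}{116} + 87\right) + 42\right) + 95\right)^{2} = \left(\left(\left(144 \cdot \frac{1}{116} + 87\right) + 42\right) + 95\right)^{2} = \left(\left(\left(\frac{36}{29} + 87\right) + 42\right) + 95\right)^{2} = \left(\left(\frac{2559}{29} + 42\right) + 95\right)^{2} = \left(\frac{3777}{29} + 95\right)^{2} = \left(\frac{6532}{29}\right)^{2} = \frac{42667024}{841}$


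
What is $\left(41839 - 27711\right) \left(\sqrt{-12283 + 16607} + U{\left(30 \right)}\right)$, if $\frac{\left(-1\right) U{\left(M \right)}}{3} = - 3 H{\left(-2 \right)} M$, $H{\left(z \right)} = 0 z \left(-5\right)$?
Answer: $28256 \sqrt{1081} \approx 9.2902 \cdot 10^{5}$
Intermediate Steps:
$H{\left(z \right)} = 0$ ($H{\left(z \right)} = 0 \left(- 5 z\right) = 0$)
$U{\left(M \right)} = 0$ ($U{\left(M \right)} = - 3 \left(-3\right) 0 M = - 3 \cdot 0 M = \left(-3\right) 0 = 0$)
$\left(41839 - 27711\right) \left(\sqrt{-12283 + 16607} + U{\left(30 \right)}\right) = \left(41839 - 27711\right) \left(\sqrt{-12283 + 16607} + 0\right) = 14128 \left(\sqrt{4324} + 0\right) = 14128 \left(2 \sqrt{1081} + 0\right) = 14128 \cdot 2 \sqrt{1081} = 28256 \sqrt{1081}$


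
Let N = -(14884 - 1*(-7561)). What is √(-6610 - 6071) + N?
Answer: -22445 + 3*I*√1409 ≈ -22445.0 + 112.61*I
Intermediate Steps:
N = -22445 (N = -(14884 + 7561) = -1*22445 = -22445)
√(-6610 - 6071) + N = √(-6610 - 6071) - 22445 = √(-12681) - 22445 = 3*I*√1409 - 22445 = -22445 + 3*I*√1409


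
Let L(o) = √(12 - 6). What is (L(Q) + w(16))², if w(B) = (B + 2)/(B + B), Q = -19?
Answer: 1617/256 + 9*√6/8 ≈ 9.0721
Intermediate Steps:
L(o) = √6
w(B) = (2 + B)/(2*B) (w(B) = (2 + B)/((2*B)) = (2 + B)*(1/(2*B)) = (2 + B)/(2*B))
(L(Q) + w(16))² = (√6 + (½)*(2 + 16)/16)² = (√6 + (½)*(1/16)*18)² = (√6 + 9/16)² = (9/16 + √6)²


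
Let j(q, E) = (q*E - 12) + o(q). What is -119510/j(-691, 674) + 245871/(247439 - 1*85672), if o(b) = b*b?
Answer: -3289495597/379667149 ≈ -8.6642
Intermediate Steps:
o(b) = b**2
j(q, E) = -12 + q**2 + E*q (j(q, E) = (q*E - 12) + q**2 = (E*q - 12) + q**2 = (-12 + E*q) + q**2 = -12 + q**2 + E*q)
-119510/j(-691, 674) + 245871/(247439 - 1*85672) = -119510/(-12 + (-691)**2 + 674*(-691)) + 245871/(247439 - 1*85672) = -119510/(-12 + 477481 - 465734) + 245871/(247439 - 85672) = -119510/11735 + 245871/161767 = -119510*1/11735 + 245871*(1/161767) = -23902/2347 + 245871/161767 = -3289495597/379667149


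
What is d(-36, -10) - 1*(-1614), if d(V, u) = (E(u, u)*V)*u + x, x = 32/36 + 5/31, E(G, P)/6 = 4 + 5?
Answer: 5874359/279 ≈ 21055.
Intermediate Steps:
E(G, P) = 54 (E(G, P) = 6*(4 + 5) = 6*9 = 54)
x = 293/279 (x = 32*(1/36) + 5*(1/31) = 8/9 + 5/31 = 293/279 ≈ 1.0502)
d(V, u) = 293/279 + 54*V*u (d(V, u) = (54*V)*u + 293/279 = 54*V*u + 293/279 = 293/279 + 54*V*u)
d(-36, -10) - 1*(-1614) = (293/279 + 54*(-36)*(-10)) - 1*(-1614) = (293/279 + 19440) + 1614 = 5424053/279 + 1614 = 5874359/279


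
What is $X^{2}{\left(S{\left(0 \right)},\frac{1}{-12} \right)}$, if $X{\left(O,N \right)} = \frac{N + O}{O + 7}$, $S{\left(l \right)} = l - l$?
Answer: $\frac{1}{7056} \approx 0.00014172$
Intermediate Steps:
$S{\left(l \right)} = 0$
$X{\left(O,N \right)} = \frac{N + O}{7 + O}$
$X^{2}{\left(S{\left(0 \right)},\frac{1}{-12} \right)} = \left(\frac{\frac{1}{-12} + 0}{7 + 0}\right)^{2} = \left(\frac{- \frac{1}{12} + 0}{7}\right)^{2} = \left(\frac{1}{7} \left(- \frac{1}{12}\right)\right)^{2} = \left(- \frac{1}{84}\right)^{2} = \frac{1}{7056}$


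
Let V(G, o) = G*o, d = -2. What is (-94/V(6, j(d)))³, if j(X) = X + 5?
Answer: -103823/729 ≈ -142.42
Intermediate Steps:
j(X) = 5 + X
(-94/V(6, j(d)))³ = (-94*1/(6*(5 - 2)))³ = (-94/(6*3))³ = (-94/18)³ = (-94*1/18)³ = (-47/9)³ = -103823/729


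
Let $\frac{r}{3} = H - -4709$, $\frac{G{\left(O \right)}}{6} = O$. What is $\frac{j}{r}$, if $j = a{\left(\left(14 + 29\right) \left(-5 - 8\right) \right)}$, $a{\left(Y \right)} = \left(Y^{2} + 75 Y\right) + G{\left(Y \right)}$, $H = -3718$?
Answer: $\frac{267202}{2973} \approx 89.876$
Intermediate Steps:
$G{\left(O \right)} = 6 O$
$a{\left(Y \right)} = Y^{2} + 81 Y$ ($a{\left(Y \right)} = \left(Y^{2} + 75 Y\right) + 6 Y = Y^{2} + 81 Y$)
$j = 267202$ ($j = \left(14 + 29\right) \left(-5 - 8\right) \left(81 + \left(14 + 29\right) \left(-5 - 8\right)\right) = 43 \left(-13\right) \left(81 + 43 \left(-13\right)\right) = - 559 \left(81 - 559\right) = \left(-559\right) \left(-478\right) = 267202$)
$r = 2973$ ($r = 3 \left(-3718 - -4709\right) = 3 \left(-3718 + 4709\right) = 3 \cdot 991 = 2973$)
$\frac{j}{r} = \frac{267202}{2973}$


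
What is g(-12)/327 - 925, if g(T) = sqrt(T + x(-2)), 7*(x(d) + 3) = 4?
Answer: -925 + I*sqrt(707)/2289 ≈ -925.0 + 0.011616*I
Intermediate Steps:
x(d) = -17/7 (x(d) = -3 + (1/7)*4 = -3 + 4/7 = -17/7)
g(T) = sqrt(-17/7 + T) (g(T) = sqrt(T - 17/7) = sqrt(-17/7 + T))
g(-12)/327 - 925 = (sqrt(-119 + 49*(-12))/7)/327 - 925 = (sqrt(-119 - 588)/7)*(1/327) - 925 = (sqrt(-707)/7)*(1/327) - 925 = ((I*sqrt(707))/7)*(1/327) - 925 = (I*sqrt(707)/7)*(1/327) - 925 = I*sqrt(707)/2289 - 925 = -925 + I*sqrt(707)/2289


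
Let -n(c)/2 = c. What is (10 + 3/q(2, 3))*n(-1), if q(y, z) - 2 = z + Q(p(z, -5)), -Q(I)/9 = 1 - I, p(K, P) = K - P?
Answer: 683/34 ≈ 20.088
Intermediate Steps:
n(c) = -2*c
Q(I) = -9 + 9*I (Q(I) = -9*(1 - I) = -9 + 9*I)
q(y, z) = 38 + 10*z (q(y, z) = 2 + (z + (-9 + 9*(z - 1*(-5)))) = 2 + (z + (-9 + 9*(z + 5))) = 2 + (z + (-9 + 9*(5 + z))) = 2 + (z + (-9 + (45 + 9*z))) = 2 + (z + (36 + 9*z)) = 2 + (36 + 10*z) = 38 + 10*z)
(10 + 3/q(2, 3))*n(-1) = (10 + 3/(38 + 10*3))*(-2*(-1)) = (10 + 3/(38 + 30))*2 = (10 + 3/68)*2 = (683/68)*2 = 683/34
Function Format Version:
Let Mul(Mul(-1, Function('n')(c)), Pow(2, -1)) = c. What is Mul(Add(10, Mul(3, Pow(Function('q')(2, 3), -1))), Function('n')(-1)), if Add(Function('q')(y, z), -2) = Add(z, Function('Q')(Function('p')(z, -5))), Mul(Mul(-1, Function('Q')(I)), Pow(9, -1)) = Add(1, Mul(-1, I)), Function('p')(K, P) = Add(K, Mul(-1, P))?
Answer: Rational(683, 34) ≈ 20.088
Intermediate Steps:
Function('n')(c) = Mul(-2, c)
Function('Q')(I) = Add(-9, Mul(9, I)) (Function('Q')(I) = Mul(-9, Add(1, Mul(-1, I))) = Add(-9, Mul(9, I)))
Function('q')(y, z) = Add(38, Mul(10, z)) (Function('q')(y, z) = Add(2, Add(z, Add(-9, Mul(9, Add(z, Mul(-1, -5)))))) = Add(2, Add(z, Add(-9, Mul(9, Add(z, 5))))) = Add(2, Add(z, Add(-9, Mul(9, Add(5, z))))) = Add(2, Add(z, Add(-9, Add(45, Mul(9, z))))) = Add(2, Add(z, Add(36, Mul(9, z)))) = Add(2, Add(36, Mul(10, z))) = Add(38, Mul(10, z)))
Mul(Add(10, Mul(3, Pow(Function('q')(2, 3), -1))), Function('n')(-1)) = Mul(Add(10, Mul(3, Pow(Add(38, Mul(10, 3)), -1))), Mul(-2, -1)) = Mul(Add(10, Mul(3, Pow(Add(38, 30), -1))), 2) = Mul(Add(10, Mul(3, Pow(68, -1))), 2) = Mul(Add(10, Mul(3, Rational(1, 68))), 2) = Mul(Add(10, Rational(3, 68)), 2) = Mul(Rational(683, 68), 2) = Rational(683, 34)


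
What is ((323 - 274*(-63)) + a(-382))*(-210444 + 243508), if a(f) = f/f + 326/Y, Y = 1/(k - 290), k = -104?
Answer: -3665408912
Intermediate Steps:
Y = -1/394 (Y = 1/(-104 - 290) = 1/(-394) = -1/394 ≈ -0.0025381)
a(f) = -128443 (a(f) = f/f + 326/(-1/394) = 1 + 326*(-394) = 1 - 128444 = -128443)
((323 - 274*(-63)) + a(-382))*(-210444 + 243508) = ((323 - 274*(-63)) - 128443)*(-210444 + 243508) = ((323 + 17262) - 128443)*33064 = (17585 - 128443)*33064 = -110858*33064 = -3665408912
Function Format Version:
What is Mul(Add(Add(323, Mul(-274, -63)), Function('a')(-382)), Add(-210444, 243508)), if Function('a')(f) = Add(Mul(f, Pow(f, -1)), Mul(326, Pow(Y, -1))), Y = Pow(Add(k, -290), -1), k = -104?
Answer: -3665408912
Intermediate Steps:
Y = Rational(-1, 394) (Y = Pow(Add(-104, -290), -1) = Pow(-394, -1) = Rational(-1, 394) ≈ -0.0025381)
Function('a')(f) = -128443 (Function('a')(f) = Add(Mul(f, Pow(f, -1)), Mul(326, Pow(Rational(-1, 394), -1))) = Add(1, Mul(326, -394)) = Add(1, -128444) = -128443)
Mul(Add(Add(323, Mul(-274, -63)), Function('a')(-382)), Add(-210444, 243508)) = Mul(Add(Add(323, Mul(-274, -63)), -128443), Add(-210444, 243508)) = Mul(Add(Add(323, 17262), -128443), 33064) = Mul(Add(17585, -128443), 33064) = Mul(-110858, 33064) = -3665408912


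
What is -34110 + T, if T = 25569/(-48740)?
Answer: -1662546969/48740 ≈ -34111.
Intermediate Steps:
T = -25569/48740 (T = 25569*(-1/48740) = -25569/48740 ≈ -0.52460)
-34110 + T = -34110 - 25569/48740 = -1662546969/48740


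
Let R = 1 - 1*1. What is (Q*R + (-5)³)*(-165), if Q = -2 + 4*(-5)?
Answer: 20625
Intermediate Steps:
R = 0 (R = 1 - 1 = 0)
Q = -22 (Q = -2 - 20 = -22)
(Q*R + (-5)³)*(-165) = (-22*0 + (-5)³)*(-165) = (0 - 125)*(-165) = -125*(-165) = 20625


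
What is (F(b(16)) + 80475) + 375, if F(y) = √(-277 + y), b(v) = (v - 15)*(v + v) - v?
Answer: 80850 + 3*I*√29 ≈ 80850.0 + 16.155*I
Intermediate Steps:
b(v) = -v + 2*v*(-15 + v) (b(v) = (-15 + v)*(2*v) - v = 2*v*(-15 + v) - v = -v + 2*v*(-15 + v))
(F(b(16)) + 80475) + 375 = (√(-277 + 16*(-31 + 2*16)) + 80475) + 375 = (√(-277 + 16*(-31 + 32)) + 80475) + 375 = (√(-277 + 16*1) + 80475) + 375 = (√(-277 + 16) + 80475) + 375 = (√(-261) + 80475) + 375 = (3*I*√29 + 80475) + 375 = (80475 + 3*I*√29) + 375 = 80850 + 3*I*√29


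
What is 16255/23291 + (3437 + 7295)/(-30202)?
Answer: 120487249/351717391 ≈ 0.34257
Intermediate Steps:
16255/23291 + (3437 + 7295)/(-30202) = 16255*(1/23291) + 10732*(-1/30202) = 16255/23291 - 5366/15101 = 120487249/351717391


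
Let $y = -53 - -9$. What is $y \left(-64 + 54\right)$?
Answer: $440$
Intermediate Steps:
$y = -44$ ($y = -53 + 9 = -44$)
$y \left(-64 + 54\right) = - 44 \left(-64 + 54\right) = \left(-44\right) \left(-10\right) = 440$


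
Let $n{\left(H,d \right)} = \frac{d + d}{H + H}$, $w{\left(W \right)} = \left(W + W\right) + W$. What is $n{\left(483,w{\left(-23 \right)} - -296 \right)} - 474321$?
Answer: $- \frac{229096816}{483} \approx -4.7432 \cdot 10^{5}$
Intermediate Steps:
$w{\left(W \right)} = 3 W$ ($w{\left(W \right)} = 2 W + W = 3 W$)
$n{\left(H,d \right)} = \frac{d}{H}$ ($n{\left(H,d \right)} = \frac{2 d}{2 H} = 2 d \frac{1}{2 H} = \frac{d}{H}$)
$n{\left(483,w{\left(-23 \right)} - -296 \right)} - 474321 = \frac{3 \left(-23\right) - -296}{483} - 474321 = \left(-69 + 296\right) \frac{1}{483} - 474321 = 227 \cdot \frac{1}{483} - 474321 = \frac{227}{483} - 474321 = - \frac{229096816}{483}$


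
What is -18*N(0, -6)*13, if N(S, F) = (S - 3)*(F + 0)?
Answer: -4212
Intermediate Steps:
N(S, F) = F*(-3 + S) (N(S, F) = (-3 + S)*F = F*(-3 + S))
-18*N(0, -6)*13 = -(-108)*(-3 + 0)*13 = -(-108)*(-3)*13 = -18*18*13 = -324*13 = -4212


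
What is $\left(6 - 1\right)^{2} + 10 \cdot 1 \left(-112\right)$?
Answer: $-1095$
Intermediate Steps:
$\left(6 - 1\right)^{2} + 10 \cdot 1 \left(-112\right) = 5^{2} + 10 \left(-112\right) = 25 - 1120 = -1095$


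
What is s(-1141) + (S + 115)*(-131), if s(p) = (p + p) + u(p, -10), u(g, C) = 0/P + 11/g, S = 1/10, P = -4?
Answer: -198078851/11410 ≈ -17360.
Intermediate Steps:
S = ⅒ ≈ 0.10000
u(g, C) = 11/g (u(g, C) = 0/(-4) + 11/g = 0*(-¼) + 11/g = 0 + 11/g = 11/g)
s(p) = 2*p + 11/p (s(p) = (p + p) + 11/p = 2*p + 11/p)
s(-1141) + (S + 115)*(-131) = (2*(-1141) + 11/(-1141)) + (⅒ + 115)*(-131) = (-2282 + 11*(-1/1141)) + (1151/10)*(-131) = (-2282 - 11/1141) - 150781/10 = -2603773/1141 - 150781/10 = -198078851/11410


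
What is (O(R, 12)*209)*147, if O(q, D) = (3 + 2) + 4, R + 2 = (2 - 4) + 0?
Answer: 276507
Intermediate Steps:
R = -4 (R = -2 + ((2 - 4) + 0) = -2 + (-2 + 0) = -2 - 2 = -4)
O(q, D) = 9 (O(q, D) = 5 + 4 = 9)
(O(R, 12)*209)*147 = (9*209)*147 = 1881*147 = 276507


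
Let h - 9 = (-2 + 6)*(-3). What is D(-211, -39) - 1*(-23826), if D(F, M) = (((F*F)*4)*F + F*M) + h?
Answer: -37543672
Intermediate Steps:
h = -3 (h = 9 + (-2 + 6)*(-3) = 9 + 4*(-3) = 9 - 12 = -3)
D(F, M) = -3 + 4*F³ + F*M (D(F, M) = (((F*F)*4)*F + F*M) - 3 = ((F²*4)*F + F*M) - 3 = ((4*F²)*F + F*M) - 3 = (4*F³ + F*M) - 3 = -3 + 4*F³ + F*M)
D(-211, -39) - 1*(-23826) = (-3 + 4*(-211)³ - 211*(-39)) - 1*(-23826) = (-3 + 4*(-9393931) + 8229) + 23826 = (-3 - 37575724 + 8229) + 23826 = -37567498 + 23826 = -37543672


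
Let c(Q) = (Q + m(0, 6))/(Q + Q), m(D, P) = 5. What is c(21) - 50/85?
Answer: 11/357 ≈ 0.030812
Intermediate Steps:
c(Q) = (5 + Q)/(2*Q) (c(Q) = (Q + 5)/(Q + Q) = (5 + Q)/((2*Q)) = (5 + Q)*(1/(2*Q)) = (5 + Q)/(2*Q))
c(21) - 50/85 = (½)*(5 + 21)/21 - 50/85 = (½)*(1/21)*26 - 50/85 = 13/21 - 1*10/17 = 13/21 - 10/17 = 11/357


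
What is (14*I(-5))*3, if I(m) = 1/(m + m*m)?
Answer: 21/10 ≈ 2.1000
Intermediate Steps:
I(m) = 1/(m + m²)
(14*I(-5))*3 = (14*(1/((-5)*(1 - 5))))*3 = (14*(-⅕/(-4)))*3 = (14*(-⅕*(-¼)))*3 = (14*(1/20))*3 = (7/10)*3 = 21/10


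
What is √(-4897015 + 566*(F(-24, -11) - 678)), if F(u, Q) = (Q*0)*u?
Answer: I*√5280763 ≈ 2298.0*I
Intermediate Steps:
F(u, Q) = 0 (F(u, Q) = 0*u = 0)
√(-4897015 + 566*(F(-24, -11) - 678)) = √(-4897015 + 566*(0 - 678)) = √(-4897015 + 566*(-678)) = √(-4897015 - 383748) = √(-5280763) = I*√5280763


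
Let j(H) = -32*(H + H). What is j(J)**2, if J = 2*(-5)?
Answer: 409600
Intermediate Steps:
J = -10
j(H) = -64*H
j(J)**2 = (-64*(-10))**2 = 640**2 = 409600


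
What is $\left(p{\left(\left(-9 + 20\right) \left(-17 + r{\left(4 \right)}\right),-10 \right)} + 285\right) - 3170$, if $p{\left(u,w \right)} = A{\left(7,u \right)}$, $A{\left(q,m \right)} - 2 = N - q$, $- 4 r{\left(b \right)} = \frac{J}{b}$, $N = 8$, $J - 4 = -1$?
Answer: $-2882$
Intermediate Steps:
$J = 3$ ($J = 4 - 1 = 3$)
$r{\left(b \right)} = - \frac{3}{4 b}$ ($r{\left(b \right)} = - \frac{3 \frac{1}{b}}{4} = - \frac{3}{4 b}$)
$A{\left(q,m \right)} = 10 - q$ ($A{\left(q,m \right)} = 2 - \left(-8 + q\right) = 10 - q$)
$p{\left(u,w \right)} = 3$ ($p{\left(u,w \right)} = 10 - 7 = 3$)
$\left(p{\left(\left(-9 + 20\right) \left(-17 + r{\left(4 \right)}\right),-10 \right)} + 285\right) - 3170 = \left(3 + 285\right) - 3170 = 288 - 3170 = -2882$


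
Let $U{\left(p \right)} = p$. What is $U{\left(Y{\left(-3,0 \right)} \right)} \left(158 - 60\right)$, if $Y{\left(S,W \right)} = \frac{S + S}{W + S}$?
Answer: $196$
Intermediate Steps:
$Y{\left(S,W \right)} = \frac{2 S}{S + W}$
$U{\left(Y{\left(-3,0 \right)} \right)} \left(158 - 60\right) = 2 \left(-3\right) \frac{1}{-3 + 0} \left(158 - 60\right) = 2 \left(-3\right) \frac{1}{-3} \cdot 98 = 2 \left(-3\right) \left(- \frac{1}{3}\right) 98 = 2 \cdot 98 = 196$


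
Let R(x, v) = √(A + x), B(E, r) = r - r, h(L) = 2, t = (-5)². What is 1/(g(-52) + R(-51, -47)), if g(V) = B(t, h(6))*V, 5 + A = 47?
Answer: -I/3 ≈ -0.33333*I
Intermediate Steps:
t = 25
A = 42 (A = -5 + 47 = 42)
B(E, r) = 0
R(x, v) = √(42 + x)
g(V) = 0 (g(V) = 0*V = 0)
1/(g(-52) + R(-51, -47)) = 1/(0 + √(42 - 51)) = 1/(0 + √(-9)) = 1/(0 + 3*I) = 1/(3*I) = -I/3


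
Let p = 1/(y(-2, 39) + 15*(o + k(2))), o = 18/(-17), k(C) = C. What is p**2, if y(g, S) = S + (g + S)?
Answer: 289/2347024 ≈ 0.00012313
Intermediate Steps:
o = -18/17 (o = 18*(-1/17) = -18/17 ≈ -1.0588)
y(g, S) = g + 2*S (y(g, S) = S + (S + g) = g + 2*S)
p = 17/1532 (p = 1/((-2 + 2*39) + 15*(-18/17 + 2)) = 1/((-2 + 78) + 15*(16/17)) = 1/(76 + 240/17) = 1/(1532/17) = 17/1532 ≈ 0.011097)
p**2 = (17/1532)**2 = 289/2347024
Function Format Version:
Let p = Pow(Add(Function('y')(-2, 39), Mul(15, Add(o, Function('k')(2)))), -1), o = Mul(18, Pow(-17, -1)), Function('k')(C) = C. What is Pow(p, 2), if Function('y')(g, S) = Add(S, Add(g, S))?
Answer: Rational(289, 2347024) ≈ 0.00012313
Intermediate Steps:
o = Rational(-18, 17) (o = Mul(18, Rational(-1, 17)) = Rational(-18, 17) ≈ -1.0588)
Function('y')(g, S) = Add(g, Mul(2, S)) (Function('y')(g, S) = Add(S, Add(S, g)) = Add(g, Mul(2, S)))
p = Rational(17, 1532) (p = Pow(Add(Add(-2, Mul(2, 39)), Mul(15, Add(Rational(-18, 17), 2))), -1) = Pow(Add(Add(-2, 78), Mul(15, Rational(16, 17))), -1) = Pow(Add(76, Rational(240, 17)), -1) = Pow(Rational(1532, 17), -1) = Rational(17, 1532) ≈ 0.011097)
Pow(p, 2) = Pow(Rational(17, 1532), 2) = Rational(289, 2347024)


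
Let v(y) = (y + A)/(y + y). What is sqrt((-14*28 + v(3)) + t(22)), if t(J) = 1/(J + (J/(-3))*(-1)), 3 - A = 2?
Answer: I*sqrt(6817998)/132 ≈ 19.781*I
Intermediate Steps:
A = 1 (A = 3 - 1*2 = 3 - 2 = 1)
v(y) = (1 + y)/(2*y) (v(y) = (y + 1)/(y + y) = (1 + y)/((2*y)) = (1 + y)*(1/(2*y)) = (1 + y)/(2*y))
t(J) = 3/(4*J) (t(J) = 1/(J + (J*(-1/3))*(-1)) = 1/(J - J/3*(-1)) = 1/(J + J/3) = 1/(4*J/3) = 3/(4*J))
sqrt((-14*28 + v(3)) + t(22)) = sqrt((-14*28 + (1/2)*(1 + 3)/3) + (3/4)/22) = sqrt((-392 + (1/2)*(1/3)*4) + (3/4)*(1/22)) = sqrt((-392 + 2/3) + 3/88) = sqrt(-1174/3 + 3/88) = sqrt(-103303/264) = I*sqrt(6817998)/132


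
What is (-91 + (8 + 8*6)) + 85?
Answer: 50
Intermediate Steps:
(-91 + (8 + 8*6)) + 85 = (-91 + (8 + 48)) + 85 = (-91 + 56) + 85 = -35 + 85 = 50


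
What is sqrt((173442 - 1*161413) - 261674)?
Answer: I*sqrt(249645) ≈ 499.65*I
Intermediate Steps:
sqrt((173442 - 1*161413) - 261674) = sqrt((173442 - 161413) - 261674) = sqrt(12029 - 261674) = sqrt(-249645) = I*sqrt(249645)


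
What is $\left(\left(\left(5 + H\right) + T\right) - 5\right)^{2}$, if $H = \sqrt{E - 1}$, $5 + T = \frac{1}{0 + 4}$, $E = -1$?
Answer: $\frac{329}{16} - \frac{19 i \sqrt{2}}{2} \approx 20.563 - 13.435 i$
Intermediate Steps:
$T = - \frac{19}{4}$ ($T = -5 + \frac{1}{0 + 4} = -5 + \frac{1}{4} = - \frac{19}{4} \approx -4.75$)
$H = i \sqrt{2}$ ($H = \sqrt{-1 - 1} = \sqrt{-2} = i \sqrt{2} \approx 1.4142 i$)
$\left(\left(\left(5 + H\right) + T\right) - 5\right)^{2} = \left(\left(\left(5 + i \sqrt{2}\right) - \frac{19}{4}\right) - 5\right)^{2} = \left(\left(\frac{1}{4} + i \sqrt{2}\right) - 5\right)^{2} = \left(- \frac{19}{4} + i \sqrt{2}\right)^{2}$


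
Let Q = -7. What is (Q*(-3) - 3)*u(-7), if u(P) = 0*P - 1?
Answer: -18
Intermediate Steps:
u(P) = -1 (u(P) = 0 - 1 = -1)
(Q*(-3) - 3)*u(-7) = (-7*(-3) - 3)*(-1) = (21 - 3)*(-1) = 18*(-1) = -18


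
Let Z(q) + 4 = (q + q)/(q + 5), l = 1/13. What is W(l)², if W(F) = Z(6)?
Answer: 1024/121 ≈ 8.4628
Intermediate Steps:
l = 1/13 ≈ 0.076923
Z(q) = -4 + 2*q/(5 + q) (Z(q) = -4 + (q + q)/(q + 5) = -4 + (2*q)/(5 + q) = -4 + 2*q/(5 + q))
W(F) = -32/11 (W(F) = 2*(-10 - 1*6)/(5 + 6) = 2*(-10 - 6)/11 = 2*(1/11)*(-16) = -32/11)
W(l)² = (-32/11)² = 1024/121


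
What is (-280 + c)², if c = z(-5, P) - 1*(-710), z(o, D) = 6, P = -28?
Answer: 190096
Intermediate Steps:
c = 716 (c = 6 - 1*(-710) = 6 + 710 = 716)
(-280 + c)² = (-280 + 716)² = 436² = 190096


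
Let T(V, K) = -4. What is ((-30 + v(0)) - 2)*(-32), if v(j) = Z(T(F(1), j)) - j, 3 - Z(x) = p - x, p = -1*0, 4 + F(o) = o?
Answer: 1056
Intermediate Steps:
F(o) = -4 + o
p = 0
Z(x) = 3 + x (Z(x) = 3 - (0 - x) = 3 - (-1)*x = 3 + x)
v(j) = -1 - j (v(j) = (3 - 4) - j = -1 - j)
((-30 + v(0)) - 2)*(-32) = ((-30 + (-1 - 1*0)) - 2)*(-32) = ((-30 + (-1 + 0)) - 2)*(-32) = ((-30 - 1) - 2)*(-32) = (-31 - 2)*(-32) = -33*(-32) = 1056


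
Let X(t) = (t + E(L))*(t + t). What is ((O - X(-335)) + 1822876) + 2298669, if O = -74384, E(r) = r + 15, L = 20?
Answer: 3846161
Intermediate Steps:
E(r) = 15 + r
X(t) = 2*t*(35 + t) (X(t) = (t + (15 + 20))*(t + t) = (t + 35)*(2*t) = (35 + t)*(2*t) = 2*t*(35 + t))
((O - X(-335)) + 1822876) + 2298669 = ((-74384 - 2*(-335)*(35 - 335)) + 1822876) + 2298669 = ((-74384 - 2*(-335)*(-300)) + 1822876) + 2298669 = ((-74384 - 1*201000) + 1822876) + 2298669 = ((-74384 - 201000) + 1822876) + 2298669 = (-275384 + 1822876) + 2298669 = 1547492 + 2298669 = 3846161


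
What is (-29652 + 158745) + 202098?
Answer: 331191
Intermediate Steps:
(-29652 + 158745) + 202098 = 129093 + 202098 = 331191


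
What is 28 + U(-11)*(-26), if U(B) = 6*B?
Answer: 1744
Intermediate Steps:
28 + U(-11)*(-26) = 28 + (6*(-11))*(-26) = 28 - 66*(-26) = 28 + 1716 = 1744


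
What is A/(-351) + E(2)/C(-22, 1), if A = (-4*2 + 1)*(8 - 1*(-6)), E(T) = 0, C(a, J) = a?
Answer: 98/351 ≈ 0.27920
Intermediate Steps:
A = -98 (A = (-8 + 1)*(8 + 6) = -7*14 = -98)
A/(-351) + E(2)/C(-22, 1) = -98/(-351) + 0/(-22) = -98*(-1/351) + 0*(-1/22) = 98/351 + 0 = 98/351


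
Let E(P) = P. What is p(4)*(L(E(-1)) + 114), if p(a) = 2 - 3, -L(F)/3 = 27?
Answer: -33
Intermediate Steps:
L(F) = -81 (L(F) = -3*27 = -81)
p(a) = -1
p(4)*(L(E(-1)) + 114) = -(-81 + 114) = -1*33 = -33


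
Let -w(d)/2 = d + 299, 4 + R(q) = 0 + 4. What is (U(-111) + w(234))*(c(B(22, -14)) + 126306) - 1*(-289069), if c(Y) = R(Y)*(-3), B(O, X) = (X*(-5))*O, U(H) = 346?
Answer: -90651251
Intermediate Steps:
R(q) = 0 (R(q) = -4 + (0 + 4) = -4 + 4 = 0)
w(d) = -598 - 2*d (w(d) = -2*(d + 299) = -2*(299 + d) = -598 - 2*d)
B(O, X) = -5*O*X (B(O, X) = (-5*X)*O = -5*O*X)
c(Y) = 0 (c(Y) = 0*(-3) = 0)
(U(-111) + w(234))*(c(B(22, -14)) + 126306) - 1*(-289069) = (346 + (-598 - 2*234))*(0 + 126306) - 1*(-289069) = (346 + (-598 - 468))*126306 + 289069 = (346 - 1066)*126306 + 289069 = -720*126306 + 289069 = -90940320 + 289069 = -90651251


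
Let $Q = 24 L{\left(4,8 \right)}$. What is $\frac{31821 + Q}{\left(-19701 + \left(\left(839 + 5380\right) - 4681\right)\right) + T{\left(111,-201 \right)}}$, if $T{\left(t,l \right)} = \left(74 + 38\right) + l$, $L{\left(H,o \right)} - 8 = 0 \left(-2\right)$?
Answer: $- \frac{3557}{2028} \approx -1.7539$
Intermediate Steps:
$L{\left(H,o \right)} = 8$ ($L{\left(H,o \right)} = 8 + 0 \left(-2\right) = 8 + 0 = 8$)
$T{\left(t,l \right)} = 112 + l$
$Q = 192$ ($Q = 24 \cdot 8 = 192$)
$\frac{31821 + Q}{\left(-19701 + \left(\left(839 + 5380\right) - 4681\right)\right) + T{\left(111,-201 \right)}} = \frac{31821 + 192}{\left(-19701 + \left(\left(839 + 5380\right) - 4681\right)\right) + \left(112 - 201\right)} = \frac{32013}{\left(-19701 + \left(6219 - 4681\right)\right) - 89} = \frac{32013}{\left(-19701 + 1538\right) - 89} = \frac{32013}{-18163 - 89} = \frac{32013}{-18252} = 32013 \left(- \frac{1}{18252}\right) = - \frac{3557}{2028}$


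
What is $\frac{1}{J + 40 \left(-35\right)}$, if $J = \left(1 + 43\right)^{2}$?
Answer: $\frac{1}{536} \approx 0.0018657$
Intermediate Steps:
$J = 1936$ ($J = 44^{2} = 1936$)
$\frac{1}{J + 40 \left(-35\right)} = \frac{1}{1936 + 40 \left(-35\right)} = \frac{1}{1936 - 1400} = \frac{1}{536}$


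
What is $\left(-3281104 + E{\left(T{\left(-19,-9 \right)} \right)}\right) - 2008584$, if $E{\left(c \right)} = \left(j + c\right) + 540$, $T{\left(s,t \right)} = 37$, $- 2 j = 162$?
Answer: $-5289192$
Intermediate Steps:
$j = -81$ ($j = \left(- \frac{1}{2}\right) 162 = -81$)
$E{\left(c \right)} = 459 + c$ ($E{\left(c \right)} = \left(-81 + c\right) + 540 = 459 + c$)
$\left(-3281104 + E{\left(T{\left(-19,-9 \right)} \right)}\right) - 2008584 = \left(-3281104 + \left(459 + 37\right)\right) - 2008584 = \left(-3281104 + 496\right) - 2008584 = -3280608 - 2008584 = -5289192$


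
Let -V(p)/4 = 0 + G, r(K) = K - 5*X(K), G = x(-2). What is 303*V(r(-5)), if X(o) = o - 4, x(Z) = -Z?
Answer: -2424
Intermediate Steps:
G = 2 (G = -1*(-2) = 2)
X(o) = -4 + o
r(K) = 20 - 4*K (r(K) = K - 5*(-4 + K) = K + (20 - 5*K) = 20 - 4*K)
V(p) = -8 (V(p) = -4*(0 + 2) = -4*2 = -8)
303*V(r(-5)) = 303*(-8) = -2424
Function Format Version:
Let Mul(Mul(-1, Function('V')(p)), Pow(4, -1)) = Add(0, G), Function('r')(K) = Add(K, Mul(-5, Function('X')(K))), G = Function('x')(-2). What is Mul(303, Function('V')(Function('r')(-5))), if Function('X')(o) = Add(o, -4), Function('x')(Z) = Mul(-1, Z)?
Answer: -2424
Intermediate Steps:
G = 2 (G = Mul(-1, -2) = 2)
Function('X')(o) = Add(-4, o)
Function('r')(K) = Add(20, Mul(-4, K)) (Function('r')(K) = Add(K, Mul(-5, Add(-4, K))) = Add(K, Add(20, Mul(-5, K))) = Add(20, Mul(-4, K)))
Function('V')(p) = -8 (Function('V')(p) = Mul(-4, Add(0, 2)) = Mul(-4, 2) = -8)
Mul(303, Function('V')(Function('r')(-5))) = Mul(303, -8) = -2424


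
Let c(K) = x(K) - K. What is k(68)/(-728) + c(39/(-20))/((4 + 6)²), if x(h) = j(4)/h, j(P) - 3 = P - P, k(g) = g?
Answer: -16251/182000 ≈ -0.089291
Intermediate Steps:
j(P) = 3 (j(P) = 3 + (P - P) = 3 + 0 = 3)
x(h) = 3/h
c(K) = -K + 3/K (c(K) = 3/K - K = -K + 3/K)
k(68)/(-728) + c(39/(-20))/((4 + 6)²) = 68/(-728) + (-39/(-20) + 3/((39/(-20))))/((4 + 6)²) = 68*(-1/728) + (-39*(-1)/20 + 3/((39*(-1/20))))/(10²) = -17/182 + (-1*(-39/20) + 3/(-39/20))/100 = -17/182 + (39/20 + 3*(-20/39))*(1/100) = -17/182 + (39/20 - 20/13)*(1/100) = -17/182 + (107/260)*(1/100) = -17/182 + 107/26000 = -16251/182000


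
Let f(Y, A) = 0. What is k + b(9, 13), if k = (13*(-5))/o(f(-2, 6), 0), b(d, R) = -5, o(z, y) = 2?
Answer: -75/2 ≈ -37.500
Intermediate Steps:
k = -65/2 (k = (13*(-5))/2 = -65*1/2 = -65/2 ≈ -32.500)
k + b(9, 13) = -65/2 - 5 = -75/2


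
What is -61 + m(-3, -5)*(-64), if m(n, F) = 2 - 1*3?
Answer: 3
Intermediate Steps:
m(n, F) = -1 (m(n, F) = 2 - 3 = -1)
-61 + m(-3, -5)*(-64) = -61 - 1*(-64) = -61 + 64 = 3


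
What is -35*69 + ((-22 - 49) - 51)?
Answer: -2537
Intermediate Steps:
-35*69 + ((-22 - 49) - 51) = -2415 + (-71 - 51) = -2415 - 122 = -2537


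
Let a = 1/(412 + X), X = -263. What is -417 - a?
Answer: -62134/149 ≈ -417.01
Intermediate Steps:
a = 1/149 (a = 1/(412 - 263) = 1/149 ≈ 0.0067114)
-417 - a = -417 - 1*1/149 = -417 - 1/149 = -62134/149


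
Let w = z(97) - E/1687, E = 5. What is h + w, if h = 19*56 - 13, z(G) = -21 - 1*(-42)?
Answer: 1808459/1687 ≈ 1072.0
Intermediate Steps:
z(G) = 21 (z(G) = -21 + 42 = 21)
h = 1051 (h = 1064 - 13 = 1051)
w = 35422/1687 (w = 21 - 5/1687 = 35422/1687 ≈ 20.997)
h + w = 1051 + 35422/1687 = 1808459/1687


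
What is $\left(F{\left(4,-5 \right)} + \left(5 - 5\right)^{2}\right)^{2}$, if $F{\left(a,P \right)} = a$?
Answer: $16$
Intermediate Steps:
$\left(F{\left(4,-5 \right)} + \left(5 - 5\right)^{2}\right)^{2} = \left(4 + \left(5 - 5\right)^{2}\right)^{2} = \left(4 + 0^{2}\right)^{2} = \left(4 + 0\right)^{2} = 4^{2} = 16$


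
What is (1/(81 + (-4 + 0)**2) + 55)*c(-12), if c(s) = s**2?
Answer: 768384/97 ≈ 7921.5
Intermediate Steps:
(1/(81 + (-4 + 0)**2) + 55)*c(-12) = (1/(81 + (-4 + 0)**2) + 55)*(-12)**2 = (1/(81 + (-4)**2) + 55)*144 = (1/(81 + 16) + 55)*144 = (1/97 + 55)*144 = (5336/97)*144 = 768384/97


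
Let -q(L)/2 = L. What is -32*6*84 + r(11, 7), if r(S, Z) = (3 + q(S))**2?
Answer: -15767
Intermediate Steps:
q(L) = -2*L
r(S, Z) = (3 - 2*S)**2
-32*6*84 + r(11, 7) = -32*6*84 + (-3 + 2*11)**2 = -192*84 + (-3 + 22)**2 = -16128 + 19**2 = -16128 + 361 = -15767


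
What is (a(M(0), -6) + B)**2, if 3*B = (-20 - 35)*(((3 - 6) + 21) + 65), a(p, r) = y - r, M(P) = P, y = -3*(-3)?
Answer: 20430400/9 ≈ 2.2700e+6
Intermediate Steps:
y = 9
a(p, r) = 9 - r
B = -4565/3 (B = ((-20 - 35)*(((3 - 6) + 21) + 65))/3 = (-55*((-3 + 21) + 65))/3 = (-55*(18 + 65))/3 = (-55*83)/3 = (1/3)*(-4565) = -4565/3 ≈ -1521.7)
(a(M(0), -6) + B)**2 = ((9 - 1*(-6)) - 4565/3)**2 = ((9 + 6) - 4565/3)**2 = (15 - 4565/3)**2 = (-4520/3)**2 = 20430400/9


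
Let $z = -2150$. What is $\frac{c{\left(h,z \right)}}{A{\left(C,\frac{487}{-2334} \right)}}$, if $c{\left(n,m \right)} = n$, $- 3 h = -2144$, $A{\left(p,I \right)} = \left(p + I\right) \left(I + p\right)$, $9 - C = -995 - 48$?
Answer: $\frac{3893186688}{6026440724161} \approx 0.00064602$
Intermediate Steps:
$C = 1052$ ($C = 9 - \left(-995 - 48\right) = 9 - -1043 = 9 + 1043 = 1052$)
$A{\left(p,I \right)} = \left(I + p\right)^{2}$ ($A{\left(p,I \right)} = \left(I + p\right) \left(I + p\right) = \left(I + p\right)^{2}$)
$h = \frac{2144}{3}$ ($h = \left(- \frac{1}{3}\right) \left(-2144\right) = \frac{2144}{3} \approx 714.67$)
$\frac{c{\left(h,z \right)}}{A{\left(C,\frac{487}{-2334} \right)}} = \frac{2144}{3 \left(\frac{487}{-2334} + 1052\right)^{2}} = \frac{2144}{3 \left(487 \left(- \frac{1}{2334}\right) + 1052\right)^{2}} = \frac{2144}{3 \left(- \frac{487}{2334} + 1052\right)^{2}} = \frac{2144}{3 \left(\frac{2454881}{2334}\right)^{2}} = \frac{2144}{3 \cdot \frac{6026440724161}{5447556}} = \frac{2144}{3} \cdot \frac{5447556}{6026440724161} = \frac{3893186688}{6026440724161}$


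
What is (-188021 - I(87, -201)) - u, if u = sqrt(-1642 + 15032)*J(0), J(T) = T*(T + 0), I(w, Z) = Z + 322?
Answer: -188142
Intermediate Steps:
I(w, Z) = 322 + Z
J(T) = T**2 (J(T) = T*T = T**2)
u = 0 (u = sqrt(-1642 + 15032)*0**2 = sqrt(13390)*0 = 0)
(-188021 - I(87, -201)) - u = (-188021 - (322 - 201)) - 1*0 = (-188021 - 1*121) + 0 = (-188021 - 121) + 0 = -188142 + 0 = -188142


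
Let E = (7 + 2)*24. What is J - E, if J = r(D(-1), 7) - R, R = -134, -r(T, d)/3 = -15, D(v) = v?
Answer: -37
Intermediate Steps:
r(T, d) = 45 (r(T, d) = -3*(-15) = 45)
J = 179 (J = 45 - 1*(-134) = 45 + 134 = 179)
E = 216 (E = 9*24 = 216)
J - E = 179 - 1*216 = 179 - 216 = -37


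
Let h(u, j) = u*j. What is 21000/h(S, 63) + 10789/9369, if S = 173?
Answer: 4989497/1620837 ≈ 3.0783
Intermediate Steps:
h(u, j) = j*u
21000/h(S, 63) + 10789/9369 = 21000/((63*173)) + 10789/9369 = 21000/10899 + 10789*(1/9369) = 21000*(1/10899) + 10789/9369 = 1000/519 + 10789/9369 = 4989497/1620837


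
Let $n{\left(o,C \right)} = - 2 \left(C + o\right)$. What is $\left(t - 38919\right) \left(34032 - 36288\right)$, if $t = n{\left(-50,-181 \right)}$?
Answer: $86758992$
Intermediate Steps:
$n{\left(o,C \right)} = - 2 C - 2 o$
$t = 462$ ($t = \left(-2\right) \left(-181\right) - -100 = 362 + 100 = 462$)
$\left(t - 38919\right) \left(34032 - 36288\right) = \left(462 - 38919\right) \left(34032 - 36288\right) = \left(-38457\right) \left(-2256\right) = 86758992$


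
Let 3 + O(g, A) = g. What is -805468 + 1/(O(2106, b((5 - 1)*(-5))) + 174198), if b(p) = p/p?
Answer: -142004813867/176301 ≈ -8.0547e+5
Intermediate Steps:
b(p) = 1
O(g, A) = -3 + g
-805468 + 1/(O(2106, b((5 - 1)*(-5))) + 174198) = -805468 + 1/((-3 + 2106) + 174198) = -805468 + 1/(2103 + 174198) = -805468 + 1/176301 = -142004813867/176301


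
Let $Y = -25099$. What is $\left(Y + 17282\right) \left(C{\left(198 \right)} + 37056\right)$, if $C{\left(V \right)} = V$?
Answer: $-291214518$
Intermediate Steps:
$\left(Y + 17282\right) \left(C{\left(198 \right)} + 37056\right) = \left(-25099 + 17282\right) \left(198 + 37056\right) = \left(-7817\right) 37254 = -291214518$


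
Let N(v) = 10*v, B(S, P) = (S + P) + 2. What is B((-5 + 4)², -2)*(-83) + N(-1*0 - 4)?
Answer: -123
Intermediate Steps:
B(S, P) = 2 + P + S (B(S, P) = (P + S) + 2 = 2 + P + S)
B((-5 + 4)², -2)*(-83) + N(-1*0 - 4) = (2 - 2 + (-5 + 4)²)*(-83) + 10*(-1*0 - 4) = (2 - 2 + (-1)²)*(-83) + 10*(0 - 4) = (2 - 2 + 1)*(-83) + 10*(-4) = 1*(-83) - 40 = -83 - 40 = -123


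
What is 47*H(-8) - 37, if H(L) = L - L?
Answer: -37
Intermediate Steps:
H(L) = 0
47*H(-8) - 37 = 47*0 - 37 = 0 - 37 = -37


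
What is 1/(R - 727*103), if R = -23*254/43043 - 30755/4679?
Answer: -201398197/15082249511740 ≈ -1.3353e-5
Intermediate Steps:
R = -1351122183/201398197 (R = -5842*1/43043 - 30755*1/4679 = -5842/43043 - 30755/4679 = -1351122183/201398197 ≈ -6.7087)
1/(R - 727*103) = 1/(-1351122183/201398197 - 727*103) = 1/(-1351122183/201398197 - 74881) = 1/(-15082249511740/201398197) = -201398197/15082249511740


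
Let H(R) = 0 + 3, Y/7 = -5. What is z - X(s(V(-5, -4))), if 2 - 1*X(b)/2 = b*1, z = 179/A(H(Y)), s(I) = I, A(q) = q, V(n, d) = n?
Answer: 137/3 ≈ 45.667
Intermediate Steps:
Y = -35 (Y = 7*(-5) = -35)
H(R) = 3
z = 179/3 ≈ 59.667
X(b) = 4 - 2*b
z - X(s(V(-5, -4))) = 179/3 - (4 - 2*(-5)) = 179/3 - (4 + 10) = 179/3 - 1*14 = 179/3 - 14 = 137/3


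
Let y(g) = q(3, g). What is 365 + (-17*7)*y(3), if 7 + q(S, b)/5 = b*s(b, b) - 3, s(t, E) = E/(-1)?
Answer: 11670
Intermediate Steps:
s(t, E) = -E (s(t, E) = E*(-1) = -E)
q(S, b) = -50 - 5*b**2 (q(S, b) = -35 + 5*(b*(-b) - 3) = -35 + 5*(-b**2 - 3) = -35 + 5*(-3 - b**2) = -35 + (-15 - 5*b**2) = -50 - 5*b**2)
y(g) = -50 - 5*g**2
365 + (-17*7)*y(3) = 365 + (-17*7)*(-50 - 5*3**2) = 365 - 119*(-50 - 5*9) = 365 - 119*(-50 - 45) = 365 - 119*(-95) = 365 + 11305 = 11670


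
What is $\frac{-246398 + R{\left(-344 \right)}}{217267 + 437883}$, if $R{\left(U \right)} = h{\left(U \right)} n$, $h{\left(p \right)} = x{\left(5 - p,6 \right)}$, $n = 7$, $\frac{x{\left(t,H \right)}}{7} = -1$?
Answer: $- \frac{246447}{655150} \approx -0.37617$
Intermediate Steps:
$x{\left(t,H \right)} = -7$ ($x{\left(t,H \right)} = 7 \left(-1\right) = -7$)
$h{\left(p \right)} = -7$
$R{\left(U \right)} = -49$ ($R{\left(U \right)} = \left(-7\right) 7 = -49$)
$\frac{-246398 + R{\left(-344 \right)}}{217267 + 437883} = \frac{-246398 - 49}{217267 + 437883} = - \frac{246447}{655150}$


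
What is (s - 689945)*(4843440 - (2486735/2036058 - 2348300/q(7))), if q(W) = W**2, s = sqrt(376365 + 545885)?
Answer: -336690308021176617425/99766842 + 2439979331839325*sqrt(36890)/99766842 ≈ -3.3701e+12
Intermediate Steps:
s = 5*sqrt(36890) (s = sqrt(922250) = 5*sqrt(36890) ≈ 960.34)
(s - 689945)*(4843440 - (2486735/2036058 - 2348300/q(7))) = (5*sqrt(36890) - 689945)*(4843440 - (2486735/2036058 - 2348300/(7**2))) = (-689945 + 5*sqrt(36890))*(4843440 - (2486735*(1/2036058) - 2348300/49)) = (-689945 + 5*sqrt(36890))*(4843440 - (2486735/2036058 - 2348300*1/49)) = (-689945 + 5*sqrt(36890))*(4843440 - (2486735/2036058 - 2348300/49)) = (-689945 + 5*sqrt(36890))*(4843440 - 1*(-4781153151385/99766842)) = (-689945 + 5*sqrt(36890))*(4843440 + 4781153151385/99766842) = (-689945 + 5*sqrt(36890))*(487995866367865/99766842) = -336690308021176617425/99766842 + 2439979331839325*sqrt(36890)/99766842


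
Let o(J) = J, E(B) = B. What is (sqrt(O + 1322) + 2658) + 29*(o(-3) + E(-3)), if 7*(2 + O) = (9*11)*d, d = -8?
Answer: 2484 + 16*sqrt(231)/7 ≈ 2518.7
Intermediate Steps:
O = -806/7 (O = -2 + ((9*11)*(-8))/7 = -2 + (99*(-8))/7 = -2 + (1/7)*(-792) = -2 - 792/7 = -806/7 ≈ -115.14)
(sqrt(O + 1322) + 2658) + 29*(o(-3) + E(-3)) = (sqrt(-806/7 + 1322) + 2658) + 29*(-3 - 3) = (sqrt(8448/7) + 2658) + 29*(-6) = (16*sqrt(231)/7 + 2658) - 174 = (2658 + 16*sqrt(231)/7) - 174 = 2484 + 16*sqrt(231)/7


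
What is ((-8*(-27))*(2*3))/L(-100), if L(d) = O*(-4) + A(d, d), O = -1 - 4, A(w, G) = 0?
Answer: 324/5 ≈ 64.800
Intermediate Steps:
O = -5
L(d) = 20 (L(d) = -5*(-4) + 0 = 20 + 0 = 20)
((-8*(-27))*(2*3))/L(-100) = ((-8*(-27))*(2*3))/20 = (216*6)*(1/20) = 1296*(1/20) = 324/5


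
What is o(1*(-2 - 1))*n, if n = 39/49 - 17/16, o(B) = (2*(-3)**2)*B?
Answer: 5643/392 ≈ 14.395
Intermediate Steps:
o(B) = 18*B (o(B) = (2*9)*B = 18*B)
n = -209/784 (n = 39*(1/49) - 17*1/16 = 39/49 - 17/16 = -209/784 ≈ -0.26658)
o(1*(-2 - 1))*n = (18*(1*(-2 - 1)))*(-209/784) = (18*(1*(-3)))*(-209/784) = (18*(-3))*(-209/784) = -54*(-209/784) = 5643/392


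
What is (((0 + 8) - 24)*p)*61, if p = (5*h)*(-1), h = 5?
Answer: 24400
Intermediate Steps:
p = -25 (p = (5*5)*(-1) = 25*(-1) = -25)
(((0 + 8) - 24)*p)*61 = (((0 + 8) - 24)*(-25))*61 = ((8 - 24)*(-25))*61 = -16*(-25)*61 = 400*61 = 24400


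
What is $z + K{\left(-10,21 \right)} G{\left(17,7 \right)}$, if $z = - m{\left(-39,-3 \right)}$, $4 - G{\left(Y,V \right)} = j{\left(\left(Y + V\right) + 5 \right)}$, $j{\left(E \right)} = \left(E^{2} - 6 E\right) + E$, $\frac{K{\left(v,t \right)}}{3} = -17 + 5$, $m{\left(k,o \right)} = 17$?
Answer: $24895$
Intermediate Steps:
$K{\left(v,t \right)} = -36$ ($K{\left(v,t \right)} = 3 \left(-17 + 5\right) = 3 \left(-12\right) = -36$)
$j{\left(E \right)} = E^{2} - 5 E$
$G{\left(Y,V \right)} = 4 - \left(V + Y\right) \left(5 + V + Y\right)$ ($G{\left(Y,V \right)} = 4 - \left(\left(Y + V\right) + 5\right) \left(-5 + \left(\left(Y + V\right) + 5\right)\right) = 4 - \left(\left(V + Y\right) + 5\right) \left(-5 + \left(\left(V + Y\right) + 5\right)\right) = 4 - \left(5 + V + Y\right) \left(-5 + \left(5 + V + Y\right)\right) = 4 - \left(5 + V + Y\right) \left(V + Y\right) = 4 - \left(V + Y\right) \left(5 + V + Y\right)$)
$z = -17$ ($z = \left(-1\right) 17 = -17$)
$z + K{\left(-10,21 \right)} G{\left(17,7 \right)} = -17 - 36 \left(4 - \left(7 + 17\right) \left(5 + 7 + 17\right)\right) = -17 - 36 \left(4 - 24 \cdot 29\right) = -17 - 36 \left(4 - 696\right) = -17 - -24912 = -17 + 24912 = 24895$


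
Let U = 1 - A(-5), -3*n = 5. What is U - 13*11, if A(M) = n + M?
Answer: -406/3 ≈ -135.33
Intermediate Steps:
n = -5/3 (n = -1/3*5 = -5/3 ≈ -1.6667)
A(M) = -5/3 + M
U = 23/3 (U = 1 - (-5/3 - 5) = 1 - 1*(-20/3) = 1 + 20/3 = 23/3 ≈ 7.6667)
U - 13*11 = 23/3 - 13*11 = 23/3 - 143 = -406/3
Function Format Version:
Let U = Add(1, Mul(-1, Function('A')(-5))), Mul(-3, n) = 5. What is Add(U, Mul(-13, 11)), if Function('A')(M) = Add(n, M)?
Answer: Rational(-406, 3) ≈ -135.33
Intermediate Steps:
n = Rational(-5, 3) (n = Mul(Rational(-1, 3), 5) = Rational(-5, 3) ≈ -1.6667)
Function('A')(M) = Add(Rational(-5, 3), M)
U = Rational(23, 3) (U = Add(1, Mul(-1, Add(Rational(-5, 3), -5))) = Add(1, Mul(-1, Rational(-20, 3))) = Add(1, Rational(20, 3)) = Rational(23, 3) ≈ 7.6667)
Add(U, Mul(-13, 11)) = Add(Rational(23, 3), Mul(-13, 11)) = Add(Rational(23, 3), -143) = Rational(-406, 3)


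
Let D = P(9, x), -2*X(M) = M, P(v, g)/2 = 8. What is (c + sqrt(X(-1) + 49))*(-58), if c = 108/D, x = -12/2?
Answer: -783/2 - 87*sqrt(22) ≈ -799.57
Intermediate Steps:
x = -6 (x = -12*1/2 = -6)
P(v, g) = 16 (P(v, g) = 2*8 = 16)
X(M) = -M/2
D = 16
c = 27/4 (c = 108/16 = 108*(1/16) = 27/4 ≈ 6.7500)
(c + sqrt(X(-1) + 49))*(-58) = (27/4 + sqrt(-1/2*(-1) + 49))*(-58) = (27/4 + sqrt(1/2 + 49))*(-58) = (27/4 + sqrt(99/2))*(-58) = (27/4 + 3*sqrt(22)/2)*(-58) = -783/2 - 87*sqrt(22)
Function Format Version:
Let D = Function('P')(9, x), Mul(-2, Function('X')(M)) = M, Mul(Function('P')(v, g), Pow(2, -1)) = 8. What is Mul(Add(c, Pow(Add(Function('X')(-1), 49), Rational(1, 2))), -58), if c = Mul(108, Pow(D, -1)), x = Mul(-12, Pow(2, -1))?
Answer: Add(Rational(-783, 2), Mul(-87, Pow(22, Rational(1, 2)))) ≈ -799.57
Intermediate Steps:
x = -6 (x = Mul(-12, Rational(1, 2)) = -6)
Function('P')(v, g) = 16 (Function('P')(v, g) = Mul(2, 8) = 16)
Function('X')(M) = Mul(Rational(-1, 2), M)
D = 16
c = Rational(27, 4) (c = Mul(108, Pow(16, -1)) = Mul(108, Rational(1, 16)) = Rational(27, 4) ≈ 6.7500)
Mul(Add(c, Pow(Add(Function('X')(-1), 49), Rational(1, 2))), -58) = Mul(Add(Rational(27, 4), Pow(Add(Mul(Rational(-1, 2), -1), 49), Rational(1, 2))), -58) = Mul(Add(Rational(27, 4), Pow(Add(Rational(1, 2), 49), Rational(1, 2))), -58) = Mul(Add(Rational(27, 4), Pow(Rational(99, 2), Rational(1, 2))), -58) = Mul(Add(Rational(27, 4), Mul(Rational(3, 2), Pow(22, Rational(1, 2)))), -58) = Add(Rational(-783, 2), Mul(-87, Pow(22, Rational(1, 2))))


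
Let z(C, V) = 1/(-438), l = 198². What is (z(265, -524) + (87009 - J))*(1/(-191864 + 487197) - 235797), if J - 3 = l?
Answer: -729021629997267500/64677927 ≈ -1.1272e+10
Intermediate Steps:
l = 39204
z(C, V) = -1/438
J = 39207 (J = 3 + 39204 = 39207)
(z(265, -524) + (87009 - J))*(1/(-191864 + 487197) - 235797) = (-1/438 + (87009 - 1*39207))*(1/(-191864 + 487197) - 235797) = (-1/438 + (87009 - 39207))*(1/295333 - 235797) = (-1/438 + 47802)*(1/295333 - 235797) = (20937275/438)*(-69638635400/295333) = -729021629997267500/64677927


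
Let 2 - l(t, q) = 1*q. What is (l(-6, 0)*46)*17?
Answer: 1564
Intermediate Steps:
l(t, q) = 2 - q
(l(-6, 0)*46)*17 = ((2 - 1*0)*46)*17 = ((2 + 0)*46)*17 = (2*46)*17 = 92*17 = 1564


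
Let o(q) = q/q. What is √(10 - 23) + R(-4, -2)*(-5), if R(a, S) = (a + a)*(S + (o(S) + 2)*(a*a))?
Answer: 1840 + I*√13 ≈ 1840.0 + 3.6056*I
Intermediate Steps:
o(q) = 1
R(a, S) = 2*a*(S + 3*a²) (R(a, S) = (a + a)*(S + (1 + 2)*(a*a)) = (2*a)*(S + 3*a²) = 2*a*(S + 3*a²))
√(10 - 23) + R(-4, -2)*(-5) = √(10 - 23) + (2*(-4)*(-2 + 3*(-4)²))*(-5) = √(-13) + (2*(-4)*(-2 + 3*16))*(-5) = I*√13 + (2*(-4)*(-2 + 48))*(-5) = I*√13 + (2*(-4)*46)*(-5) = I*√13 - 368*(-5) = I*√13 + 1840 = 1840 + I*√13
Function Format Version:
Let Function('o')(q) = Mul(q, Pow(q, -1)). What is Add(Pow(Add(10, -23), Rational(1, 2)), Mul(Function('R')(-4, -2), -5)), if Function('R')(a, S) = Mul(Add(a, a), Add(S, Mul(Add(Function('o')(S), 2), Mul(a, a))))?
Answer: Add(1840, Mul(I, Pow(13, Rational(1, 2)))) ≈ Add(1840.0, Mul(3.6056, I))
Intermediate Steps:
Function('o')(q) = 1
Function('R')(a, S) = Mul(2, a, Add(S, Mul(3, Pow(a, 2)))) (Function('R')(a, S) = Mul(Add(a, a), Add(S, Mul(Add(1, 2), Mul(a, a)))) = Mul(Mul(2, a), Add(S, Mul(3, Pow(a, 2)))) = Mul(2, a, Add(S, Mul(3, Pow(a, 2)))))
Add(Pow(Add(10, -23), Rational(1, 2)), Mul(Function('R')(-4, -2), -5)) = Add(Pow(Add(10, -23), Rational(1, 2)), Mul(Mul(2, -4, Add(-2, Mul(3, Pow(-4, 2)))), -5)) = Add(Pow(-13, Rational(1, 2)), Mul(Mul(2, -4, Add(-2, Mul(3, 16))), -5)) = Add(Mul(I, Pow(13, Rational(1, 2))), Mul(Mul(2, -4, Add(-2, 48)), -5)) = Add(Mul(I, Pow(13, Rational(1, 2))), Mul(Mul(2, -4, 46), -5)) = Add(Mul(I, Pow(13, Rational(1, 2))), Mul(-368, -5)) = Add(Mul(I, Pow(13, Rational(1, 2))), 1840) = Add(1840, Mul(I, Pow(13, Rational(1, 2))))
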